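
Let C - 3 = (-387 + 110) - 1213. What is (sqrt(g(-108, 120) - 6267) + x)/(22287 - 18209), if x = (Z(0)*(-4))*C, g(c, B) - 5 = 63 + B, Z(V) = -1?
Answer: -2974/2039 + I*sqrt(6079)/4078 ≈ -1.4586 + 0.019119*I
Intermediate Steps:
g(c, B) = 68 + B (g(c, B) = 5 + (63 + B) = 68 + B)
C = -1487 (C = 3 + ((-387 + 110) - 1213) = 3 + (-277 - 1213) = 3 - 1490 = -1487)
x = -5948 (x = -1*(-4)*(-1487) = 4*(-1487) = -5948)
(sqrt(g(-108, 120) - 6267) + x)/(22287 - 18209) = (sqrt((68 + 120) - 6267) - 5948)/(22287 - 18209) = (sqrt(188 - 6267) - 5948)/4078 = (sqrt(-6079) - 5948)*(1/4078) = (I*sqrt(6079) - 5948)*(1/4078) = (-5948 + I*sqrt(6079))*(1/4078) = -2974/2039 + I*sqrt(6079)/4078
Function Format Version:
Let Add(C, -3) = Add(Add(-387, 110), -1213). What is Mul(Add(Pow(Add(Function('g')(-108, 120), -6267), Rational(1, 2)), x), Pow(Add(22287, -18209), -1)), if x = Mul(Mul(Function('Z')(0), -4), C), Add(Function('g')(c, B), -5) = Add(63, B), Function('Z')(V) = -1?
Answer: Add(Rational(-2974, 2039), Mul(Rational(1, 4078), I, Pow(6079, Rational(1, 2)))) ≈ Add(-1.4586, Mul(0.019119, I))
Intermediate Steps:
Function('g')(c, B) = Add(68, B) (Function('g')(c, B) = Add(5, Add(63, B)) = Add(68, B))
C = -1487 (C = Add(3, Add(Add(-387, 110), -1213)) = Add(3, Add(-277, -1213)) = Add(3, -1490) = -1487)
x = -5948 (x = Mul(Mul(-1, -4), -1487) = Mul(4, -1487) = -5948)
Mul(Add(Pow(Add(Function('g')(-108, 120), -6267), Rational(1, 2)), x), Pow(Add(22287, -18209), -1)) = Mul(Add(Pow(Add(Add(68, 120), -6267), Rational(1, 2)), -5948), Pow(Add(22287, -18209), -1)) = Mul(Add(Pow(Add(188, -6267), Rational(1, 2)), -5948), Pow(4078, -1)) = Mul(Add(Pow(-6079, Rational(1, 2)), -5948), Rational(1, 4078)) = Mul(Add(Mul(I, Pow(6079, Rational(1, 2))), -5948), Rational(1, 4078)) = Mul(Add(-5948, Mul(I, Pow(6079, Rational(1, 2)))), Rational(1, 4078)) = Add(Rational(-2974, 2039), Mul(Rational(1, 4078), I, Pow(6079, Rational(1, 2))))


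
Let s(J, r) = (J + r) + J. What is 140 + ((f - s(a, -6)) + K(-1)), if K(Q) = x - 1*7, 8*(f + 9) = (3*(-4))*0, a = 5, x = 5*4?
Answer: 140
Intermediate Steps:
x = 20
f = -9 (f = -9 + ((3*(-4))*0)/8 = -9 + (-12*0)/8 = -9 + (1/8)*0 = -9 + 0 = -9)
K(Q) = 13 (K(Q) = 20 - 1*7 = 20 - 7 = 13)
s(J, r) = r + 2*J
140 + ((f - s(a, -6)) + K(-1)) = 140 + ((-9 - (-6 + 2*5)) + 13) = 140 + ((-9 - (-6 + 10)) + 13) = 140 + ((-9 - 1*4) + 13) = 140 + ((-9 - 4) + 13) = 140 + (-13 + 13) = 140 + 0 = 140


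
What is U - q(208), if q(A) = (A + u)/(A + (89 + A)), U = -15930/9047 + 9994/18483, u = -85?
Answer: -1223731283/836078505 ≈ -1.4637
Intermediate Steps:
U = -204018472/167215701 (U = -15930*1/9047 + 9994*(1/18483) = -15930/9047 + 9994/18483 = -204018472/167215701 ≈ -1.2201)
q(A) = (-85 + A)/(89 + 2*A) (q(A) = (A - 85)/(A + (89 + A)) = (-85 + A)/(89 + 2*A))
U - q(208) = -204018472/167215701 - (-85 + 208)/(89 + 2*208) = -204018472/167215701 - 123/(89 + 416) = -204018472/167215701 - 123/505 = -1223731283/836078505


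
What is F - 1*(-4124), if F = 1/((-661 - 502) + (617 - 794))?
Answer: 5526159/1340 ≈ 4124.0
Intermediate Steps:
F = -1/1340 (F = 1/(-1163 - 177) = 1/(-1340) = -1/1340 ≈ -0.00074627)
F - 1*(-4124) = -1/1340 - 1*(-4124) = -1/1340 + 4124 = 5526159/1340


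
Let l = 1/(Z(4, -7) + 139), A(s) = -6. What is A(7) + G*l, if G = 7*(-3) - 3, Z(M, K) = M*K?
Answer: -230/37 ≈ -6.2162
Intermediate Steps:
Z(M, K) = K*M
l = 1/111 (l = 1/(-7*4 + 139) = 1/(-28 + 139) = 1/111 ≈ 0.0090090)
G = -24 (G = -21 - 3 = -24)
A(7) + G*l = -6 - 24*1/111 = -6 - 8/37 = -230/37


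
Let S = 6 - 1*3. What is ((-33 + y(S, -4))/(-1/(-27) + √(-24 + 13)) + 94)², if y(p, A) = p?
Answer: 2*(-908604*√11 + 17585807*I)/(27*√11 + 4009*I) ≈ 8735.2 + 1698.5*I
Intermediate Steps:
S = 3 (S = 6 - 3 = 3)
((-33 + y(S, -4))/(-1/(-27) + √(-24 + 13)) + 94)² = ((-33 + 3)/(-1/(-27) + √(-24 + 13)) + 94)² = (-30/(-1*(-1/27) + √(-11)) + 94)² = (-30/(1/27 + I*√11) + 94)² = (94 - 30/(1/27 + I*√11))²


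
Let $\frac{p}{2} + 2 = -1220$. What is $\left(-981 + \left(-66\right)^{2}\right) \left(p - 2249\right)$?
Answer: $-15838875$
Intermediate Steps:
$p = -2444$ ($p = -4 + 2 \left(-1220\right) = -4 - 2440 = -2444$)
$\left(-981 + \left(-66\right)^{2}\right) \left(p - 2249\right) = \left(-981 + \left(-66\right)^{2}\right) \left(-2444 - 2249\right) = \left(-981 + 4356\right) \left(-4693\right) = 3375 \left(-4693\right) = -15838875$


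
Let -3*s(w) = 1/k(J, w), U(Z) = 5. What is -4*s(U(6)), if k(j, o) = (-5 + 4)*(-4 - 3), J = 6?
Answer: 4/21 ≈ 0.19048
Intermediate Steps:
k(j, o) = 7 (k(j, o) = -1*(-7) = 7)
s(w) = -1/21 (s(w) = -⅓/7 = -⅓*⅐ = -1/21)
-4*s(U(6)) = -4*(-1/21) = 4/21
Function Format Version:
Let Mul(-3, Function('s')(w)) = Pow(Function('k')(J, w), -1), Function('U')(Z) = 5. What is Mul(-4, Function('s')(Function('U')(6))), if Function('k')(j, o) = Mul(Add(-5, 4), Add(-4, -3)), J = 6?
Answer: Rational(4, 21) ≈ 0.19048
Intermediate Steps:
Function('k')(j, o) = 7 (Function('k')(j, o) = Mul(-1, -7) = 7)
Function('s')(w) = Rational(-1, 21) (Function('s')(w) = Mul(Rational(-1, 3), Pow(7, -1)) = Mul(Rational(-1, 3), Rational(1, 7)) = Rational(-1, 21))
Mul(-4, Function('s')(Function('U')(6))) = Mul(-4, Rational(-1, 21)) = Rational(4, 21)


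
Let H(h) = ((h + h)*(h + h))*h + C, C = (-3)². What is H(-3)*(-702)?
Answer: 69498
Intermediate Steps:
C = 9
H(h) = 9 + 4*h³ (H(h) = ((h + h)*(h + h))*h + 9 = ((2*h)*(2*h))*h + 9 = (4*h²)*h + 9 = 4*h³ + 9 = 9 + 4*h³)
H(-3)*(-702) = (9 + 4*(-3)³)*(-702) = (9 + 4*(-27))*(-702) = (9 - 108)*(-702) = -99*(-702) = 69498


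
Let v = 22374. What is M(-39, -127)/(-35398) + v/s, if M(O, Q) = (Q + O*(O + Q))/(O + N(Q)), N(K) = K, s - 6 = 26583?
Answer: 3989088055/4734508244 ≈ 0.84256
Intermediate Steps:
s = 26589 (s = 6 + 26583 = 26589)
M(O, Q) = (Q + O*(O + Q))/(O + Q)
M(-39, -127)/(-35398) + v/s = ((-127 + (-39)**2 - 39*(-127))/(-39 - 127))/(-35398) + 22374/26589 = ((-127 + 1521 + 4953)/(-166))*(-1/35398) + 22374*(1/26589) = -1/166*6347*(-1/35398) + 7458/8863 = -6347/166*(-1/35398) + 7458/8863 = 577/534188 + 7458/8863 = 3989088055/4734508244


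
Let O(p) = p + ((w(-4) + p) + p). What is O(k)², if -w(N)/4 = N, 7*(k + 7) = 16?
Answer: 169/49 ≈ 3.4490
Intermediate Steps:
k = -33/7 (k = -7 + (⅐)*16 = -7 + 16/7 = -33/7 ≈ -4.7143)
w(N) = -4*N
O(p) = 16 + 3*p (O(p) = p + ((-4*(-4) + p) + p) = p + ((16 + p) + p) = p + (16 + 2*p) = 16 + 3*p)
O(k)² = (16 + 3*(-33/7))² = (16 - 99/7)² = (13/7)² = 169/49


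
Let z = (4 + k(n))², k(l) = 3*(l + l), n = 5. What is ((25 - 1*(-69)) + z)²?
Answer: 1562500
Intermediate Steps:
k(l) = 6*l (k(l) = 3*(2*l) = 6*l)
z = 1156 (z = (4 + 6*5)² = (4 + 30)² = 34² = 1156)
((25 - 1*(-69)) + z)² = ((25 - 1*(-69)) + 1156)² = ((25 + 69) + 1156)² = (94 + 1156)² = 1250² = 1562500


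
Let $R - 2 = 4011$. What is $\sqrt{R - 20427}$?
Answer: $i \sqrt{16414} \approx 128.12 i$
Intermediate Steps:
$R = 4013$ ($R = 2 + 4011 = 4013$)
$\sqrt{R - 20427} = \sqrt{4013 - 20427} = \sqrt{-16414} = i \sqrt{16414}$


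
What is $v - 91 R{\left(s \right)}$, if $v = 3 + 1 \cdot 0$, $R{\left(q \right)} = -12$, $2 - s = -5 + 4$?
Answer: $1095$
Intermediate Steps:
$s = 3$ ($s = 2 - \left(-5 + 4\right) = 2 - -1 = 2 + 1 = 3$)
$v = 3$ ($v = 3 + 0 = 3$)
$v - 91 R{\left(s \right)} = 3 - -1092 = 3 + 1092 = 1095$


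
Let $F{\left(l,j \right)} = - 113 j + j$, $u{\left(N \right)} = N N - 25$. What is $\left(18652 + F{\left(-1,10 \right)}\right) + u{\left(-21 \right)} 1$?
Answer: $17948$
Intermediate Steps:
$u{\left(N \right)} = -25 + N^{2}$ ($u{\left(N \right)} = N^{2} - 25 = -25 + N^{2}$)
$F{\left(l,j \right)} = - 112 j$
$\left(18652 + F{\left(-1,10 \right)}\right) + u{\left(-21 \right)} 1 = \left(18652 - 1120\right) + \left(-25 + \left(-21\right)^{2}\right) 1 = \left(18652 - 1120\right) + \left(-25 + 441\right) 1 = 17532 + 416 \cdot 1 = 17532 + 416 = 17948$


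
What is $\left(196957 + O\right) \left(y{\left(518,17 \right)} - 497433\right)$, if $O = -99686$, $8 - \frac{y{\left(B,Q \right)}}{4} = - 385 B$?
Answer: $29212329449$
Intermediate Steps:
$y{\left(B,Q \right)} = 32 + 1540 B$ ($y{\left(B,Q \right)} = 32 - 4 \left(- 385 B\right) = 32 + 1540 B$)
$\left(196957 + O\right) \left(y{\left(518,17 \right)} - 497433\right) = \left(196957 - 99686\right) \left(\left(32 + 1540 \cdot 518\right) - 497433\right) = 97271 \left(\left(32 + 797720\right) - 497433\right) = 97271 \left(797752 - 497433\right) = 97271 \cdot 300319 = 29212329449$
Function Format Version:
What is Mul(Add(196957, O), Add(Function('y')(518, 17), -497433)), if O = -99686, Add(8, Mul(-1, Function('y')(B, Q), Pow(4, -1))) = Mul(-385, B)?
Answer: 29212329449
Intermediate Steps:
Function('y')(B, Q) = Add(32, Mul(1540, B)) (Function('y')(B, Q) = Add(32, Mul(-4, Mul(-385, B))) = Add(32, Mul(1540, B)))
Mul(Add(196957, O), Add(Function('y')(518, 17), -497433)) = Mul(Add(196957, -99686), Add(Add(32, Mul(1540, 518)), -497433)) = Mul(97271, Add(Add(32, 797720), -497433)) = Mul(97271, Add(797752, -497433)) = Mul(97271, 300319) = 29212329449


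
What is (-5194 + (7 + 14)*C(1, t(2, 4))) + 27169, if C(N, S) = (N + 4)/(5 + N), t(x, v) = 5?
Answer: 43985/2 ≈ 21993.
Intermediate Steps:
C(N, S) = (4 + N)/(5 + N)
(-5194 + (7 + 14)*C(1, t(2, 4))) + 27169 = (-5194 + (7 + 14)*((4 + 1)/(5 + 1))) + 27169 = (-5194 + 21*(5/6)) + 27169 = (-5194 + 21*((⅙)*5)) + 27169 = (-5194 + 21*(⅚)) + 27169 = (-5194 + 35/2) + 27169 = -10353/2 + 27169 = 43985/2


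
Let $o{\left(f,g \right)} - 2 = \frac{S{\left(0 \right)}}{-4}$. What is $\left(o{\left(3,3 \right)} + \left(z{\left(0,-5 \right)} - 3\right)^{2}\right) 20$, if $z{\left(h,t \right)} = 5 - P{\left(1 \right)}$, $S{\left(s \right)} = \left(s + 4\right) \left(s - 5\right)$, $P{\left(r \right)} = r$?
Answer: $160$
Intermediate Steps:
$S{\left(s \right)} = \left(-5 + s\right) \left(4 + s\right)$ ($S{\left(s \right)} = \left(4 + s\right) \left(-5 + s\right) = \left(-5 + s\right) \left(4 + s\right)$)
$z{\left(h,t \right)} = 4$ ($z{\left(h,t \right)} = 5 - 1 = 4$)
$o{\left(f,g \right)} = 7$ ($o{\left(f,g \right)} = 2 + \frac{-20 + 0^{2} - 0}{-4} = 2 + \left(-20 + 0 + 0\right) \left(- \frac{1}{4}\right) = 2 - -5 = 2 + 5 = 7$)
$\left(o{\left(3,3 \right)} + \left(z{\left(0,-5 \right)} - 3\right)^{2}\right) 20 = \left(7 + \left(4 - 3\right)^{2}\right) 20 = \left(7 + 1^{2}\right) 20 = \left(7 + 1\right) 20 = 8 \cdot 20 = 160$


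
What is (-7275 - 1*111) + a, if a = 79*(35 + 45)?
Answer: -1066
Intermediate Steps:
a = 6320 (a = 79*80 = 6320)
(-7275 - 1*111) + a = (-7275 - 1*111) + 6320 = (-7275 - 111) + 6320 = -7386 + 6320 = -1066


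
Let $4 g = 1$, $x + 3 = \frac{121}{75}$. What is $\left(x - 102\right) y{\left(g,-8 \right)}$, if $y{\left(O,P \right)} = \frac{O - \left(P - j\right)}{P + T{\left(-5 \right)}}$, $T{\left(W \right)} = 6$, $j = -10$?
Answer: $- \frac{27139}{300} \approx -90.463$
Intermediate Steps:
$x = - \frac{104}{75}$ ($x = -3 + \frac{121}{75} = - \frac{104}{75} \approx -1.3867$)
$g = \frac{1}{4}$ ($g = \frac{1}{4} \cdot 1 = \frac{1}{4} \approx 0.25$)
$y{\left(O,P \right)} = \frac{-10 + O - P}{6 + P}$ ($y{\left(O,P \right)} = \frac{O - \left(10 + P\right)}{P + 6} = \frac{-10 + O - P}{6 + P}$)
$\left(x - 102\right) y{\left(g,-8 \right)} = \left(- \frac{104}{75} - 102\right) \frac{-10 + \frac{1}{4} - -8}{6 - 8} = - \frac{7754 \frac{-10 + \frac{1}{4} + 8}{-2}}{75} = - \frac{7754 \left(\left(- \frac{1}{2}\right) \left(- \frac{7}{4}\right)\right)}{75} = \left(- \frac{7754}{75}\right) \frac{7}{8} = - \frac{27139}{300}$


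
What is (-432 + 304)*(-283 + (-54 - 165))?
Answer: 64256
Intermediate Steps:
(-432 + 304)*(-283 + (-54 - 165)) = -128*(-283 - 219) = -128*(-502) = 64256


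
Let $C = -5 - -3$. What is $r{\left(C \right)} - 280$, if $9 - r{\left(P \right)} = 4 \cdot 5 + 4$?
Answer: $-295$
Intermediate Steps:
$C = -2$ ($C = -5 + 3 = -2$)
$r{\left(P \right)} = -15$ ($r{\left(P \right)} = 9 - \left(4 \cdot 5 + 4\right) = 9 - \left(20 + 4\right) = 9 - 24 = -15$)
$r{\left(C \right)} - 280 = -15 - 280 = -295$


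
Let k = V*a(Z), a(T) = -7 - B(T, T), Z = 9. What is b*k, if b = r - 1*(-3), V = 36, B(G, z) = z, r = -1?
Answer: -1152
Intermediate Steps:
a(T) = -7 - T
b = 2 (b = -1 - 1*(-3) = -1 + 3 = 2)
k = -576 (k = 36*(-7 - 1*9) = 36*(-7 - 9) = 36*(-16) = -576)
b*k = 2*(-576) = -1152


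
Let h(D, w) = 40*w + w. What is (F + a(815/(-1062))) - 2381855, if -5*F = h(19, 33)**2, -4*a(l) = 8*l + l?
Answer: -6485221173/2360 ≈ -2.7480e+6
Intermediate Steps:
h(D, w) = 41*w
a(l) = -9*l/4 (a(l) = -(8*l + l)/4 = -9*l/4)
F = -1830609/5 (F = -(41*33)**2/5 = -1/5*1353**2 = -1/5*1830609 = -1830609/5 ≈ -3.6612e+5)
(F + a(815/(-1062))) - 2381855 = (-1830609/5 - 7335/(4*(-1062))) - 2381855 = (-1830609/5 - 7335*(-1)/(4*1062)) - 2381855 = (-1830609/5 - 9/4*(-815/1062)) - 2381855 = (-1830609/5 + 815/472) - 2381855 = -864043373/2360 - 2381855 = -6485221173/2360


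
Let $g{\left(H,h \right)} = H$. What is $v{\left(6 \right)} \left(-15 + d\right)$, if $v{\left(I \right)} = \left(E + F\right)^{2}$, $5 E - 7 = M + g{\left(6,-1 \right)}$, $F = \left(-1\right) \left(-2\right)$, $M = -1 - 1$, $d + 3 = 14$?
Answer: $- \frac{1764}{25} \approx -70.56$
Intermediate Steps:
$d = 11$ ($d = -3 + 14 = 11$)
$M = -2$ ($M = -1 - 1 = -2$)
$F = 2$
$E = \frac{11}{5}$ ($E = \frac{7}{5} + \frac{-2 + 6}{5} = \frac{7}{5} + \frac{1}{5} \cdot 4 = \frac{7}{5} + \frac{4}{5} = \frac{11}{5} \approx 2.2$)
$v{\left(I \right)} = \frac{441}{25}$ ($v{\left(I \right)} = \left(\frac{11}{5} + 2\right)^{2} = \left(\frac{21}{5}\right)^{2} = \frac{441}{25}$)
$v{\left(6 \right)} \left(-15 + d\right) = \frac{441 \left(-15 + 11\right)}{25} = \frac{441}{25} \left(-4\right) = - \frac{1764}{25}$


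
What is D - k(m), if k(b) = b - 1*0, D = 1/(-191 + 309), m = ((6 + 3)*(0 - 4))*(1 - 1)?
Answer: 1/118 ≈ 0.0084746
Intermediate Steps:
m = 0 (m = (9*(-4))*0 = -36*0 = 0)
D = 1/118 ≈ 0.0084746
k(b) = b (k(b) = b + 0 = b)
D - k(m) = 1/118 - 1*0 = 1/118 + 0 = 1/118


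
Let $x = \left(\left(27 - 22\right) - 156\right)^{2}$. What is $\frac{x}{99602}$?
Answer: $\frac{22801}{99602} \approx 0.22892$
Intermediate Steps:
$x = 22801$ ($x = \left(\left(27 - 22\right) - 156\right)^{2} = \left(5 - 156\right)^{2} = \left(-151\right)^{2} = 22801$)
$\frac{x}{99602} = \frac{22801}{99602}$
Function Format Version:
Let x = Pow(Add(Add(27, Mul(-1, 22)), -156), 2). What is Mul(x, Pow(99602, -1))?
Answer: Rational(22801, 99602) ≈ 0.22892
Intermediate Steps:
x = 22801 (x = Pow(Add(Add(27, -22), -156), 2) = Pow(Add(5, -156), 2) = Pow(-151, 2) = 22801)
Mul(x, Pow(99602, -1)) = Mul(22801, Pow(99602, -1)) = Mul(22801, Rational(1, 99602)) = Rational(22801, 99602)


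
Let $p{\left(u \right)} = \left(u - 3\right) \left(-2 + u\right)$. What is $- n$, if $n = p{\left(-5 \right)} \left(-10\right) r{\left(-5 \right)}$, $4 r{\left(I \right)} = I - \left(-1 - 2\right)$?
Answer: $-280$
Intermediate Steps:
$r{\left(I \right)} = \frac{3}{4} + \frac{I}{4}$ ($r{\left(I \right)} = \frac{I - \left(-1 - 2\right)}{4} = \frac{I - -3}{4} = \frac{I + 3}{4} = \frac{3 + I}{4} = \frac{3}{4} + \frac{I}{4}$)
$p{\left(u \right)} = \left(-3 + u\right) \left(-2 + u\right)$
$n = 280$ ($n = \left(6 + \left(-5\right)^{2} - -25\right) \left(-10\right) \left(\frac{3}{4} + \frac{1}{4} \left(-5\right)\right) = \left(6 + 25 + 25\right) \left(-10\right) \left(\frac{3}{4} - \frac{5}{4}\right) = 56 \left(-10\right) \left(- \frac{1}{2}\right) = \left(-560\right) \left(- \frac{1}{2}\right) = 280$)
$- n = \left(-1\right) 280 = -280$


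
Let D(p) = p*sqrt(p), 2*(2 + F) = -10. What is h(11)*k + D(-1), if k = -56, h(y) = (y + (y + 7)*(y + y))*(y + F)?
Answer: -91168 - I ≈ -91168.0 - 1.0*I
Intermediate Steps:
F = -7 (F = -2 + (1/2)*(-10) = -2 - 5 = -7)
D(p) = p**(3/2)
h(y) = (-7 + y)*(y + 2*y*(7 + y)) (h(y) = (y + (y + 7)*(y + y))*(y - 7) = (y + (7 + y)*(2*y))*(-7 + y) = (y + 2*y*(7 + y))*(-7 + y) = (-7 + y)*(y + 2*y*(7 + y)))
h(11)*k + D(-1) = (11*(-105 + 11 + 2*11**2))*(-56) + (-1)**(3/2) = (11*(-105 + 11 + 2*121))*(-56) - I = (11*(-105 + 11 + 242))*(-56) - I = (11*148)*(-56) - I = 1628*(-56) - I = -91168 - I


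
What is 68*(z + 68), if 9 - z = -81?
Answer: 10744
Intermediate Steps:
z = 90 (z = 9 - 1*(-81) = 9 + 81 = 90)
68*(z + 68) = 68*(90 + 68) = 68*158 = 10744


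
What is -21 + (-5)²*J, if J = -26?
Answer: -671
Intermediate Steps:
-21 + (-5)²*J = -21 + (-5)²*(-26) = -21 + 25*(-26) = -21 - 650 = -671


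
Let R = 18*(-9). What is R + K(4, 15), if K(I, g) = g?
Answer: -147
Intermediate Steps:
R = -162
R + K(4, 15) = -162 + 15 = -147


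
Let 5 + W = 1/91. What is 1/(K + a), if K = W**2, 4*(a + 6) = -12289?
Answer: -33124/101139489 ≈ -0.00032751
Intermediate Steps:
a = -12313/4 (a = -6 + (1/4)*(-12289) = -6 - 12289/4 = -12313/4 ≈ -3078.3)
W = -454/91 (W = -5 + 1/91 = -454/91 ≈ -4.9890)
K = 206116/8281 (K = (-454/91)**2 = 206116/8281 ≈ 24.890)
1/(K + a) = 1/(206116/8281 - 12313/4) = 1/(-101139489/33124) = -33124/101139489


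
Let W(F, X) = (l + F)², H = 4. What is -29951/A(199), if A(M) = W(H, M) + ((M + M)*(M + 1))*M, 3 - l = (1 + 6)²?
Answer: -29951/15842164 ≈ -0.0018906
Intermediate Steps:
l = -46 (l = 3 - (1 + 6)² = 3 - 1*7² = 3 - 1*49 = 3 - 49 = -46)
W(F, X) = (-46 + F)²
A(M) = 1764 + 2*M²*(1 + M) (A(M) = (-46 + 4)² + ((M + M)*(M + 1))*M = (-42)² + ((2*M)*(1 + M))*M = 1764 + (2*M*(1 + M))*M = 1764 + 2*M²*(1 + M))
-29951/A(199) = -29951/(1764 + 2*199² + 2*199³) = -29951/(1764 + 2*39601 + 2*7880599) = -29951/(1764 + 79202 + 15761198) = -29951/15842164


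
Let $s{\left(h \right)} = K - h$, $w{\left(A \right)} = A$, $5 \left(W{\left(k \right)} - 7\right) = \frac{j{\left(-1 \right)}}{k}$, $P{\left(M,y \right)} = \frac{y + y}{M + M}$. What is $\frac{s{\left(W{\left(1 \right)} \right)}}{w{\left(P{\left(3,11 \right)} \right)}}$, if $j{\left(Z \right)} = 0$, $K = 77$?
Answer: $\frac{210}{11} \approx 19.091$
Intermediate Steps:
$P{\left(M,y \right)} = \frac{y}{M}$ ($P{\left(M,y \right)} = \frac{2 y}{2 M} = 2 y \frac{1}{2 M} = \frac{y}{M}$)
$W{\left(k \right)} = 7$ ($W{\left(k \right)} = 7 + \frac{0 \frac{1}{k}}{5} = 7 + \frac{1}{5} \cdot 0 = 7 + 0 = 7$)
$s{\left(h \right)} = 77 - h$
$\frac{s{\left(W{\left(1 \right)} \right)}}{w{\left(P{\left(3,11 \right)} \right)}} = \frac{77 - 7}{11 \cdot \frac{1}{3}} = \frac{70}{\frac{11}{3}} = 70 \cdot \frac{3}{11} = \frac{210}{11}$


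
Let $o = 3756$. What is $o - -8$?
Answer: $3764$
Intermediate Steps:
$o - -8 = 3756 - -8 = 3756 + 8 = 3764$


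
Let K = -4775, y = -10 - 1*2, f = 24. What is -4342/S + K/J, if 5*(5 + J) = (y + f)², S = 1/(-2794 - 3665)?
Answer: 3337328507/119 ≈ 2.8045e+7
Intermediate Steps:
y = -12 (y = -10 - 2 = -12)
S = -1/6459 (S = 1/(-6459) = -1/6459 ≈ -0.00015482)
J = 119/5 (J = -5 + (-12 + 24)²/5 = -5 + (⅕)*12² = -5 + (⅕)*144 = -5 + 144/5 = 119/5 ≈ 23.800)
-4342/S + K/J = -4342/(-1/6459) - 4775/119/5 = -4342*(-6459) - 4775*5/119 = 28044978 - 23875/119 = 3337328507/119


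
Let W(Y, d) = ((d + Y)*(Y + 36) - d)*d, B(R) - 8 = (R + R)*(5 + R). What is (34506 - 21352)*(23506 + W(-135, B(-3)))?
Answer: -415061316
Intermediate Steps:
B(R) = 8 + 2*R*(5 + R) (B(R) = 8 + (R + R)*(5 + R) = 8 + (2*R)*(5 + R) = 8 + 2*R*(5 + R))
W(Y, d) = d*(-d + (36 + Y)*(Y + d)) (W(Y, d) = ((Y + d)*(36 + Y) - d)*d = ((36 + Y)*(Y + d) - d)*d = (-d + (36 + Y)*(Y + d))*d = d*(-d + (36 + Y)*(Y + d)))
(34506 - 21352)*(23506 + W(-135, B(-3))) = (34506 - 21352)*(23506 + (8 + 2*(-3)² + 10*(-3))*((-135)² + 35*(8 + 2*(-3)² + 10*(-3)) + 36*(-135) - 135*(8 + 2*(-3)² + 10*(-3)))) = 13154*(23506 + (8 + 2*9 - 30)*(18225 + 35*(8 + 2*9 - 30) - 4860 - 135*(8 + 2*9 - 30))) = 13154*(23506 + (8 + 18 - 30)*(18225 + 35*(8 + 18 - 30) - 4860 - 135*(8 + 18 - 30))) = 13154*(23506 - 4*(18225 + 35*(-4) - 4860 - 135*(-4))) = 13154*(23506 - 4*(18225 - 140 - 4860 + 540)) = 13154*(23506 - 4*13765) = 13154*(23506 - 55060) = 13154*(-31554) = -415061316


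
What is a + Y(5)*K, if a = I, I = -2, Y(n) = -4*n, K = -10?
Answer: 198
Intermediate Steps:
a = -2
a + Y(5)*K = -2 - 4*5*(-10) = -2 - 20*(-10) = -2 + 200 = 198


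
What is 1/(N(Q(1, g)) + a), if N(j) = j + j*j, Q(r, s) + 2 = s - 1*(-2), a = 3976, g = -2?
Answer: 1/3978 ≈ 0.00025138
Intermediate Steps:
Q(r, s) = s (Q(r, s) = -2 + (s - 1*(-2)) = -2 + (s + 2) = -2 + (2 + s) = s)
N(j) = j + j²
1/(N(Q(1, g)) + a) = 1/(-2*(1 - 2) + 3976) = 1/(-2*(-1) + 3976) = 1/(2 + 3976) = 1/3978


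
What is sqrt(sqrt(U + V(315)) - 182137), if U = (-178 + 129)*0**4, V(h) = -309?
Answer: sqrt(-182137 + I*sqrt(309)) ≈ 0.021 + 426.77*I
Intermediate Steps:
U = 0 (U = -49*0 = 0)
sqrt(sqrt(U + V(315)) - 182137) = sqrt(sqrt(0 - 309) - 182137) = sqrt(sqrt(-309) - 182137) = sqrt(I*sqrt(309) - 182137) = sqrt(-182137 + I*sqrt(309))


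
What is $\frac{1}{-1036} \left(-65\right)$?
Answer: $\frac{65}{1036} \approx 0.062741$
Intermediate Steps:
$\frac{1}{-1036} \left(-65\right) = \left(- \frac{1}{1036}\right) \left(-65\right) = \frac{65}{1036}$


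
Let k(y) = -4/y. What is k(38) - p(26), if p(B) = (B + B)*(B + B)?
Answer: -51378/19 ≈ -2704.1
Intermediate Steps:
p(B) = 4*B**2 (p(B) = (2*B)*(2*B) = 4*B**2)
k(38) - p(26) = -4/38 - 4*26**2 = -4*1/38 - 4*676 = -2/19 - 1*2704 = -2/19 - 2704 = -51378/19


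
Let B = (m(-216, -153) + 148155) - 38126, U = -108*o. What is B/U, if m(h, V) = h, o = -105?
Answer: 109813/11340 ≈ 9.6837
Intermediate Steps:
U = 11340 (U = -108*(-105) = 11340)
B = 109813 (B = (-216 + 148155) - 38126 = 147939 - 38126 = 109813)
B/U = 109813/11340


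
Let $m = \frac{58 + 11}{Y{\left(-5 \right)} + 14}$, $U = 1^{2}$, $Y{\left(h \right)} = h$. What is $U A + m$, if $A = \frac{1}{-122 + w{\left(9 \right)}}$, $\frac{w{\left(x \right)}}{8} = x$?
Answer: $\frac{1147}{150} \approx 7.6467$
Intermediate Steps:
$U = 1$
$m = \frac{23}{3}$ ($m = \frac{58 + 11}{-5 + 14} = \frac{69}{9} = 69 \cdot \frac{1}{9} = \frac{23}{3} \approx 7.6667$)
$w{\left(x \right)} = 8 x$
$A = - \frac{1}{50}$ ($A = \frac{1}{-122 + 8 \cdot 9} = \frac{1}{-122 + 72} = \frac{1}{-50} = - \frac{1}{50} \approx -0.02$)
$U A + m = 1 \left(- \frac{1}{50}\right) + \frac{23}{3} = - \frac{1}{50} + \frac{23}{3} = \frac{1147}{150}$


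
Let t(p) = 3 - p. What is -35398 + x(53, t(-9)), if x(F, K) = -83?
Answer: -35481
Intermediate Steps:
-35398 + x(53, t(-9)) = -35398 - 83 = -35481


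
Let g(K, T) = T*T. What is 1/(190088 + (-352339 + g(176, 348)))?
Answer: -1/41147 ≈ -2.4303e-5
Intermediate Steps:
g(K, T) = T²
1/(190088 + (-352339 + g(176, 348))) = 1/(190088 + (-352339 + 348²)) = 1/(190088 + (-352339 + 121104)) = 1/(190088 - 231235) = 1/(-41147) = -1/41147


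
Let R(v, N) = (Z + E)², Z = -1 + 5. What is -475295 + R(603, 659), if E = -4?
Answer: -475295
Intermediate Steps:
Z = 4
R(v, N) = 0 (R(v, N) = (4 - 4)² = 0² = 0)
-475295 + R(603, 659) = -475295 + 0 = -475295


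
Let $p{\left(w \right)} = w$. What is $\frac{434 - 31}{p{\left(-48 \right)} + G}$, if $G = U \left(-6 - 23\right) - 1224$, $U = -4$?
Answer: $- \frac{403}{1156} \approx -0.34862$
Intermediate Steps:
$G = -1108$ ($G = - 4 \left(-6 - 23\right) - 1224 = \left(-4\right) \left(-29\right) - 1224 = 116 - 1224 = -1108$)
$\frac{434 - 31}{p{\left(-48 \right)} + G} = \frac{434 - 31}{-48 - 1108} = \frac{403}{-1156} = 403 \left(- \frac{1}{1156}\right) = - \frac{403}{1156}$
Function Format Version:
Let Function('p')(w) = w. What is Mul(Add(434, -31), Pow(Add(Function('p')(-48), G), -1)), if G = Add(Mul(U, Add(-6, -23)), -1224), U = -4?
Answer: Rational(-403, 1156) ≈ -0.34862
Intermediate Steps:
G = -1108 (G = Add(Mul(-4, Add(-6, -23)), -1224) = Add(Mul(-4, -29), -1224) = Add(116, -1224) = -1108)
Mul(Add(434, -31), Pow(Add(Function('p')(-48), G), -1)) = Mul(Add(434, -31), Pow(Add(-48, -1108), -1)) = Mul(403, Pow(-1156, -1)) = Mul(403, Rational(-1, 1156)) = Rational(-403, 1156)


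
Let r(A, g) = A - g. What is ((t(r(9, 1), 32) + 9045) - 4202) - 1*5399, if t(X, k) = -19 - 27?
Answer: -602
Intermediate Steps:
t(X, k) = -46
((t(r(9, 1), 32) + 9045) - 4202) - 1*5399 = ((-46 + 9045) - 4202) - 1*5399 = (8999 - 4202) - 5399 = 4797 - 5399 = -602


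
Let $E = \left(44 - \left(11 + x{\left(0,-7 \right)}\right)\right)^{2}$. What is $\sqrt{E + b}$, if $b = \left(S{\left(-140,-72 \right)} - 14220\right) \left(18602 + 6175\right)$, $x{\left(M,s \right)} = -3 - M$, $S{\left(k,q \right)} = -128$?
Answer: $30 i \sqrt{394999} \approx 18855.0 i$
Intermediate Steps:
$b = -355500396$ ($b = \left(-128 - 14220\right) \left(18602 + 6175\right) = \left(-14348\right) 24777 = -355500396$)
$E = 1296$ ($E = \left(44 - \left(8 + 0\right)\right)^{2} = \left(44 - 8\right)^{2} = 36^{2} = 1296$)
$\sqrt{E + b} = \sqrt{1296 - 355500396} = \sqrt{-355499100} = 30 i \sqrt{394999}$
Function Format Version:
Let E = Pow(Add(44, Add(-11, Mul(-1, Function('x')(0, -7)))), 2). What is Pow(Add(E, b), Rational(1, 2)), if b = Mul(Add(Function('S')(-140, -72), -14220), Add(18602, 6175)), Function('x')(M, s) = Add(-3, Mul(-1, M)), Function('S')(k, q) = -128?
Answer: Mul(30, I, Pow(394999, Rational(1, 2))) ≈ Mul(18855., I)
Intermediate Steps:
b = -355500396 (b = Mul(Add(-128, -14220), Add(18602, 6175)) = Mul(-14348, 24777) = -355500396)
E = 1296 (E = Pow(Add(44, Add(-11, Mul(-1, Add(-3, Mul(-1, 0))))), 2) = Pow(Add(44, Add(-11, Mul(-1, Add(-3, 0)))), 2) = Pow(Add(44, Add(-11, Mul(-1, -3))), 2) = Pow(Add(44, Add(-11, 3)), 2) = Pow(Add(44, -8), 2) = Pow(36, 2) = 1296)
Pow(Add(E, b), Rational(1, 2)) = Pow(Add(1296, -355500396), Rational(1, 2)) = Pow(-355499100, Rational(1, 2)) = Mul(30, I, Pow(394999, Rational(1, 2)))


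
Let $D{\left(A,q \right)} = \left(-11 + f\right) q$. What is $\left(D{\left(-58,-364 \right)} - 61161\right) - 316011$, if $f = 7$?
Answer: $-375716$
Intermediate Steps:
$D{\left(A,q \right)} = - 4 q$ ($D{\left(A,q \right)} = \left(-11 + 7\right) q = - 4 q$)
$\left(D{\left(-58,-364 \right)} - 61161\right) - 316011 = \left(\left(-4\right) \left(-364\right) - 61161\right) - 316011 = \left(1456 - 61161\right) - 316011 = -59705 - 316011 = -375716$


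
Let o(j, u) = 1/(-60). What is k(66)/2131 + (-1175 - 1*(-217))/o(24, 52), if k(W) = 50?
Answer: 122489930/2131 ≈ 57480.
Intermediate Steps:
o(j, u) = -1/60
k(66)/2131 + (-1175 - 1*(-217))/o(24, 52) = 50/2131 + (-1175 - 1*(-217))/(-1/60) = 50*(1/2131) + (-1175 + 217)*(-60) = 50/2131 - 958*(-60) = 50/2131 + 57480 = 122489930/2131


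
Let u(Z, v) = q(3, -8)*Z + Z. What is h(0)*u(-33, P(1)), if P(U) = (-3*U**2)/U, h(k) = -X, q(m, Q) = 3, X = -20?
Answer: -2640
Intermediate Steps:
h(k) = 20 (h(k) = -1*(-20) = 20)
P(U) = -3*U
u(Z, v) = 4*Z (u(Z, v) = 3*Z + Z = 4*Z)
h(0)*u(-33, P(1)) = 20*(4*(-33)) = 20*(-132) = -2640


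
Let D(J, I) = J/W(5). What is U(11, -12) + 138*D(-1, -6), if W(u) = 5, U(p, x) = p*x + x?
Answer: -858/5 ≈ -171.60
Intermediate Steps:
U(p, x) = x + p*x
D(J, I) = J/5
U(11, -12) + 138*D(-1, -6) = -12*(1 + 11) + 138*((⅕)*(-1)) = -12*12 + 138*(-⅕) = -144 - 138/5 = -858/5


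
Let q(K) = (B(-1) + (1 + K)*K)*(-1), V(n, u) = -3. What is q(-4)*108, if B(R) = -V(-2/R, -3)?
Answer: -1620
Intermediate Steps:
B(R) = 3 (B(R) = -1*(-3) = 3)
q(K) = -3 - K*(1 + K) (q(K) = (3 + (1 + K)*K)*(-1) = (3 + K*(1 + K))*(-1) = -3 - K*(1 + K))
q(-4)*108 = (-3 - 1*(-4) - 1*(-4)²)*108 = (-3 + 4 - 1*16)*108 = (-3 + 4 - 16)*108 = -15*108 = -1620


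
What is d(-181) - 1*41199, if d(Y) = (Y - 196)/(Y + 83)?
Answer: -4037125/98 ≈ -41195.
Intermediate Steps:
d(Y) = (-196 + Y)/(83 + Y)
d(-181) - 1*41199 = (-196 - 181)/(83 - 181) - 1*41199 = -377/(-98) - 41199 = -1/98*(-377) - 41199 = 377/98 - 41199 = -4037125/98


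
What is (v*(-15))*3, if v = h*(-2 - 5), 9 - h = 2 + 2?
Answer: 1575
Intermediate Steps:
h = 5 (h = 9 - (2 + 2) = 9 - 1*4 = 9 - 4 = 5)
v = -35 (v = 5*(-2 - 5) = 5*(-7) = -35)
(v*(-15))*3 = -35*(-15)*3 = 525*3 = 1575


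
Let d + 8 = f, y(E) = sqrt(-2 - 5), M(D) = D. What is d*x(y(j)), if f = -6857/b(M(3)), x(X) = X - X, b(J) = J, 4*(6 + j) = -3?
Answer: 0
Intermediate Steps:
j = -27/4 (j = -6 + (1/4)*(-3) = -6 - 3/4 = -27/4 ≈ -6.7500)
y(E) = I*sqrt(7) (y(E) = sqrt(-7) = I*sqrt(7))
x(X) = 0
f = -6857/3 ≈ -2285.7
d = -6881/3 (d = -8 - 6857/3 = -6881/3 ≈ -2293.7)
d*x(y(j)) = -6881/3*0 = 0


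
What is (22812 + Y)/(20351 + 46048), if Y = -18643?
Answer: 4169/66399 ≈ 0.062787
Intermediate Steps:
(22812 + Y)/(20351 + 46048) = (22812 - 18643)/(20351 + 46048) = 4169/66399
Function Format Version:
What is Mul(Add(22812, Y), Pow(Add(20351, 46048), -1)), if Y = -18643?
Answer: Rational(4169, 66399) ≈ 0.062787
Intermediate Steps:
Mul(Add(22812, Y), Pow(Add(20351, 46048), -1)) = Mul(Add(22812, -18643), Pow(Add(20351, 46048), -1)) = Mul(4169, Pow(66399, -1)) = Mul(4169, Rational(1, 66399)) = Rational(4169, 66399)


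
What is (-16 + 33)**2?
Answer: 289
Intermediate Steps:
(-16 + 33)**2 = 17**2 = 289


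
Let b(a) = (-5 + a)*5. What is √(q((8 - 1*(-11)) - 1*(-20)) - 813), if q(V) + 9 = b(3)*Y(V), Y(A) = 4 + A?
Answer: 2*I*√313 ≈ 35.384*I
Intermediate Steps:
b(a) = -25 + 5*a
q(V) = -49 - 10*V (q(V) = -9 + (-25 + 5*3)*(4 + V) = -9 + (-25 + 15)*(4 + V) = -9 - 10*(4 + V) = -9 + (-40 - 10*V) = -49 - 10*V)
√(q((8 - 1*(-11)) - 1*(-20)) - 813) = √((-49 - 10*((8 - 1*(-11)) - 1*(-20))) - 813) = √((-49 - 10*((8 + 11) + 20)) - 813) = √((-49 - 10*(19 + 20)) - 813) = √((-49 - 10*39) - 813) = √((-49 - 390) - 813) = √(-439 - 813) = √(-1252) = 2*I*√313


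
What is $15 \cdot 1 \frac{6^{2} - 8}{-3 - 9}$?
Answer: $-35$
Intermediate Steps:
$15 \cdot 1 \frac{6^{2} - 8}{-3 - 9} = 15 \frac{36 - 8}{-12} = 15 \cdot 28 \left(- \frac{1}{12}\right) = 15 \left(- \frac{7}{3}\right) = -35$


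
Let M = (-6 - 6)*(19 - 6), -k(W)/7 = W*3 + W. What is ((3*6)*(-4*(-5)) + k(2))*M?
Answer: -47424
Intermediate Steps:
k(W) = -28*W (k(W) = -7*(W*3 + W) = -7*(3*W + W) = -28*W)
M = -156 (M = -12*13 = -156)
((3*6)*(-4*(-5)) + k(2))*M = ((3*6)*(-4*(-5)) - 28*2)*(-156) = (18*20 - 56)*(-156) = (360 - 56)*(-156) = 304*(-156) = -47424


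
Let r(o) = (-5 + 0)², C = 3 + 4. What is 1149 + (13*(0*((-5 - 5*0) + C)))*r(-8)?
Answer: 1149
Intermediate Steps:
C = 7
r(o) = 25 (r(o) = (-5)² = 25)
1149 + (13*(0*((-5 - 5*0) + C)))*r(-8) = 1149 + (13*(0*((-5 - 5*0) + 7)))*25 = 1149 + (13*(0*((-5 + 0) + 7)))*25 = 1149 + (13*(0*(-5 + 7)))*25 = 1149 + (13*(0*2))*25 = 1149 + (13*0)*25 = 1149 + 0*25 = 1149 + 0 = 1149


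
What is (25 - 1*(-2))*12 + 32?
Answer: 356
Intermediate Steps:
(25 - 1*(-2))*12 + 32 = (25 + 2)*12 + 32 = 27*12 + 32 = 324 + 32 = 356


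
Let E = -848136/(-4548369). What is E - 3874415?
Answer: -5874089410333/1516123 ≈ -3.8744e+6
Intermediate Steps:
E = 282712/1516123 (E = -848136*(-1/4548369) = 282712/1516123 ≈ 0.18647)
E - 3874415 = 282712/1516123 - 3874415 = -5874089410333/1516123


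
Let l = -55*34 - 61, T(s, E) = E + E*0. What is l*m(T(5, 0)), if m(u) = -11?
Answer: 21241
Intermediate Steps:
T(s, E) = E (T(s, E) = E + 0 = E)
l = -1931 (l = -1870 - 61 = -1931)
l*m(T(5, 0)) = -1931*(-11) = 21241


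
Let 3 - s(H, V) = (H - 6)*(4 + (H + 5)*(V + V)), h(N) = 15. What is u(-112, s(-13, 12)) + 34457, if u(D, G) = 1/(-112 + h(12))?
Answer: 3342328/97 ≈ 34457.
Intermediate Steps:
s(H, V) = 3 - (-6 + H)*(4 + 2*V*(5 + H)) (s(H, V) = 3 - (H - 6)*(4 + (H + 5)*(V + V)) = 3 - (-6 + H)*(4 + (5 + H)*(2*V)) = 3 - (-6 + H)*(4 + 2*V*(5 + H)))
u(D, G) = -1/97 (u(D, G) = 1/(-112 + 15) = 1/(-97) = -1/97)
u(-112, s(-13, 12)) + 34457 = -1/97 + 34457 = 3342328/97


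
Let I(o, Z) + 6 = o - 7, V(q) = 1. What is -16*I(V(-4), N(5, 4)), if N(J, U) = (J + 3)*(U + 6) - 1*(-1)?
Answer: 192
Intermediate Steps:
N(J, U) = 1 + (3 + J)*(6 + U) (N(J, U) = (3 + J)*(6 + U) + 1 = 1 + (3 + J)*(6 + U))
I(o, Z) = -13 + o (I(o, Z) = -6 + (o - 7) = -6 + (-7 + o) = -13 + o)
-16*I(V(-4), N(5, 4)) = -16*(-13 + 1) = -16*(-12) = 192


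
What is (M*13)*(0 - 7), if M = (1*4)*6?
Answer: -2184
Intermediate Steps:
M = 24 (M = 4*6 = 24)
(M*13)*(0 - 7) = (24*13)*(0 - 7) = 312*(-7) = -2184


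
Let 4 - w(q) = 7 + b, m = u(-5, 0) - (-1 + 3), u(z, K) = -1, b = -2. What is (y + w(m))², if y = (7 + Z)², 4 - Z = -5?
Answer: 65025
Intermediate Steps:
Z = 9 (Z = 4 - 1*(-5) = 4 + 5 = 9)
m = -3 (m = -1 - (-1 + 3) = -1 - 1*2 = -1 - 2 = -3)
w(q) = -1 (w(q) = 4 - (7 - 2) = 4 - 1*5 = 4 - 5 = -1)
y = 256 (y = (7 + 9)² = 16² = 256)
(y + w(m))² = (256 - 1)² = 255² = 65025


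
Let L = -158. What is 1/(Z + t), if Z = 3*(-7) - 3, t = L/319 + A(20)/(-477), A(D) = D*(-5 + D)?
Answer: -50721/1274326 ≈ -0.039802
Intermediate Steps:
t = -57022/50721 (t = -158/319 + (20*(-5 + 20))/(-477) = -158*1/319 + (20*15)*(-1/477) = -158/319 + 300*(-1/477) = -158/319 - 100/159 = -57022/50721 ≈ -1.1242)
Z = -24 (Z = -21 - 3 = -24)
1/(Z + t) = 1/(-24 - 57022/50721) = 1/(-1274326/50721) = -50721/1274326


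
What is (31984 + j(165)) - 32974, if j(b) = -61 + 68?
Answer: -983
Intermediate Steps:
j(b) = 7
(31984 + j(165)) - 32974 = (31984 + 7) - 32974 = 31991 - 32974 = -983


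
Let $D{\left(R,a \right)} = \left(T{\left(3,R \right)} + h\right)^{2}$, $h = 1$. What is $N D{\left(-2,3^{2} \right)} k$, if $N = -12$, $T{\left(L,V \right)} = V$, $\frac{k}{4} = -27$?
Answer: $1296$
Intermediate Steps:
$k = -108$ ($k = 4 \left(-27\right) = -108$)
$D{\left(R,a \right)} = \left(1 + R\right)^{2}$ ($D{\left(R,a \right)} = \left(R + 1\right)^{2} = \left(1 + R\right)^{2}$)
$N D{\left(-2,3^{2} \right)} k = - 12 \left(1 - 2\right)^{2} \left(-108\right) = - 12 \left(-1\right)^{2} \left(-108\right) = \left(-12\right) 1 \left(-108\right) = \left(-12\right) \left(-108\right) = 1296$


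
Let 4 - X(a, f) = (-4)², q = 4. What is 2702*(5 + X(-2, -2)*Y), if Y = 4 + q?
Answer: -245882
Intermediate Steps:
X(a, f) = -12 (X(a, f) = 4 - 1*(-4)² = 4 - 1*16 = 4 - 16 = -12)
Y = 8 (Y = 4 + 4 = 8)
2702*(5 + X(-2, -2)*Y) = 2702*(5 - 12*8) = 2702*(5 - 96) = 2702*(-91) = -245882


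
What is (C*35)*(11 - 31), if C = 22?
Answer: -15400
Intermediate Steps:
(C*35)*(11 - 31) = (22*35)*(11 - 31) = 770*(-20) = -15400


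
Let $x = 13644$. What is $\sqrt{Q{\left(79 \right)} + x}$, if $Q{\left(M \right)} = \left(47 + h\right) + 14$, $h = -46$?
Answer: $\sqrt{13659} \approx 116.87$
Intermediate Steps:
$Q{\left(M \right)} = 15$ ($Q{\left(M \right)} = \left(47 - 46\right) + 14 = 1 + 14 = 15$)
$\sqrt{Q{\left(79 \right)} + x} = \sqrt{15 + 13644} = \sqrt{13659}$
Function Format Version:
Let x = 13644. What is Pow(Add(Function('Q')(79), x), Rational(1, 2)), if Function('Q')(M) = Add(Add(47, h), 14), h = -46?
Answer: Pow(13659, Rational(1, 2)) ≈ 116.87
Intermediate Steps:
Function('Q')(M) = 15 (Function('Q')(M) = Add(Add(47, -46), 14) = Add(1, 14) = 15)
Pow(Add(Function('Q')(79), x), Rational(1, 2)) = Pow(Add(15, 13644), Rational(1, 2)) = Pow(13659, Rational(1, 2))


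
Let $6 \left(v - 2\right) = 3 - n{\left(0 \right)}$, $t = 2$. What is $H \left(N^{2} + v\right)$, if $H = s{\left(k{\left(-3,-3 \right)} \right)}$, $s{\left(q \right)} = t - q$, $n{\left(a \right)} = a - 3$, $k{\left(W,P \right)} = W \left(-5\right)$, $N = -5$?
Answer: $-364$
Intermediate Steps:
$k{\left(W,P \right)} = - 5 W$
$n{\left(a \right)} = -3 + a$ ($n{\left(a \right)} = a - 3 = -3 + a$)
$v = 3$ ($v = 2 + \frac{3 - \left(-3 + 0\right)}{6} = 2 + \frac{3 - -3}{6} = 2 + \frac{3 + 3}{6} = 2 + \frac{1}{6} \cdot 6 = 2 + 1 = 3$)
$s{\left(q \right)} = 2 - q$
$H = -13$ ($H = 2 - \left(-5\right) \left(-3\right) = 2 - 15 = -13$)
$H \left(N^{2} + v\right) = - 13 \left(\left(-5\right)^{2} + 3\right) = - 13 \left(25 + 3\right) = \left(-13\right) 28 = -364$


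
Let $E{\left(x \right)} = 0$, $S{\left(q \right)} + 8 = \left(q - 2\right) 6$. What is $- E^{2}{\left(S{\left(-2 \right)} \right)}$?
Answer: $0$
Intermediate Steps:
$S{\left(q \right)} = -20 + 6 q$ ($S{\left(q \right)} = -8 + \left(q - 2\right) 6 = -8 + \left(-2 + q\right) 6 = -8 + \left(-12 + 6 q\right) = -20 + 6 q$)
$- E^{2}{\left(S{\left(-2 \right)} \right)} = - 0^{2} = \left(-1\right) 0 = 0$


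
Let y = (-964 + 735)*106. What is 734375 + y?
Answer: 710101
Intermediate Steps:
y = -24274 (y = -229*106 = -24274)
734375 + y = 734375 - 24274 = 710101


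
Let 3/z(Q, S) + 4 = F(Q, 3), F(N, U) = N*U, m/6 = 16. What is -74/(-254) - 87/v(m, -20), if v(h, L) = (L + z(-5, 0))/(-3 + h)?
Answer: 19537754/48641 ≈ 401.67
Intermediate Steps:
m = 96 (m = 6*16 = 96)
z(Q, S) = 3/(-4 + 3*Q) (z(Q, S) = 3/(-4 + Q*3) = 3/(-4 + 3*Q))
v(h, L) = (-3/19 + L)/(-3 + h) (v(h, L) = (L + 3/(-4 + 3*(-5)))/(-3 + h) = (L + 3/(-4 - 15))/(-3 + h) = (L + 3/(-19))/(-3 + h) = (L + 3*(-1/19))/(-3 + h) = (L - 3/19)/(-3 + h) = (-3/19 + L)/(-3 + h))
-74/(-254) - 87/v(m, -20) = -74/(-254) - 87*(-3 + 96)/(-3/19 - 20) = -74*(-1/254) - 87/(-383/19/93) = 37/127 - 87/((1/93)*(-383/19)) = 37/127 - 87/(-383/1767) = 37/127 - 87*(-1767/383) = 37/127 + 153729/383 = 19537754/48641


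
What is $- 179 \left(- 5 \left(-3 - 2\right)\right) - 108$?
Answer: $-4583$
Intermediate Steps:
$- 179 \left(- 5 \left(-3 - 2\right)\right) - 108 = - 179 \left(\left(-5\right) \left(-5\right)\right) - 108 = \left(-179\right) 25 - 108 = -4475 - 108 = -4583$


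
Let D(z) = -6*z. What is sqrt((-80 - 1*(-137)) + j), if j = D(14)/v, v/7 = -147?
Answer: sqrt(2797)/7 ≈ 7.5552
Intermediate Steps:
v = -1029 (v = 7*(-147) = -1029)
j = 4/49 (j = -6*14/(-1029) = -84*(-1/1029) = 4/49 ≈ 0.081633)
sqrt((-80 - 1*(-137)) + j) = sqrt((-80 - 1*(-137)) + 4/49) = sqrt((-80 + 137) + 4/49) = sqrt(57 + 4/49) = sqrt(2797/49) = sqrt(2797)/7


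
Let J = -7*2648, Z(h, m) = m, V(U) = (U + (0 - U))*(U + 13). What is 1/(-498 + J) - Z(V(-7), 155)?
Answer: -2950271/19034 ≈ -155.00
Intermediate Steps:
V(U) = 0 (V(U) = (U - U)*(13 + U) = 0*(13 + U) = 0)
J = -18536
1/(-498 + J) - Z(V(-7), 155) = 1/(-498 - 18536) - 1*155 = 1/(-19034) - 155 = -1/19034 - 155 = -2950271/19034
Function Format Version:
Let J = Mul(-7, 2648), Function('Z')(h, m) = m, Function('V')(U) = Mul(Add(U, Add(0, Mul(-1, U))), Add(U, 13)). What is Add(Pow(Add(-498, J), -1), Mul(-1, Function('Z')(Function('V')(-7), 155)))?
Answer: Rational(-2950271, 19034) ≈ -155.00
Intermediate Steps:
Function('V')(U) = 0 (Function('V')(U) = Mul(Add(U, Mul(-1, U)), Add(13, U)) = Mul(0, Add(13, U)) = 0)
J = -18536
Add(Pow(Add(-498, J), -1), Mul(-1, Function('Z')(Function('V')(-7), 155))) = Add(Pow(Add(-498, -18536), -1), Mul(-1, 155)) = Add(Pow(-19034, -1), -155) = Add(Rational(-1, 19034), -155) = Rational(-2950271, 19034)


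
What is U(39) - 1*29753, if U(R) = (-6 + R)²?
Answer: -28664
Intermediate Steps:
U(39) - 1*29753 = (-6 + 39)² - 1*29753 = 33² - 29753 = 1089 - 29753 = -28664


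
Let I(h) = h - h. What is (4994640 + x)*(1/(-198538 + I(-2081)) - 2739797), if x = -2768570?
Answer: -605439636467518545/99269 ≈ -6.0990e+12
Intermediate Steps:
I(h) = 0
(4994640 + x)*(1/(-198538 + I(-2081)) - 2739797) = (4994640 - 2768570)*(1/(-198538 + 0) - 2739797) = 2226070*(1/(-198538) - 2739797) = 2226070*(-1/198538 - 2739797) = 2226070*(-543953816787/198538) = -605439636467518545/99269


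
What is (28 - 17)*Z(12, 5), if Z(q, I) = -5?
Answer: -55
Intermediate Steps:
(28 - 17)*Z(12, 5) = (28 - 17)*(-5) = 11*(-5) = -55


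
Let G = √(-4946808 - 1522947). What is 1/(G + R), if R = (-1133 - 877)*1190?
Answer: -159460/381412805317 - I*√6469755/5721192079755 ≈ -4.1808e-7 - 4.4459e-10*I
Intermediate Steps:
R = -2391900 (R = -2010*1190 = -2391900)
G = I*√6469755 (G = √(-6469755) = I*√6469755 ≈ 2543.6*I)
1/(G + R) = 1/(I*√6469755 - 2391900) = 1/(-2391900 + I*√6469755)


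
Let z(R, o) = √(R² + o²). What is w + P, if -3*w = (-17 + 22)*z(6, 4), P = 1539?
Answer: 1539 - 10*√13/3 ≈ 1527.0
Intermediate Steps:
w = -10*√13/3 (w = -(-17 + 22)*√(6² + 4²)/3 = -5*√(36 + 16)/3 = -5*√52/3 = -5*2*√13/3 = -10*√13/3 ≈ -12.019)
w + P = -10*√13/3 + 1539 = 1539 - 10*√13/3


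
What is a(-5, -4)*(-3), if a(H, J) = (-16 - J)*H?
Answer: -180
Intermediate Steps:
a(H, J) = H*(-16 - J)
a(-5, -4)*(-3) = -1*(-5)*(16 - 4)*(-3) = -1*(-5)*12*(-3) = 60*(-3) = -180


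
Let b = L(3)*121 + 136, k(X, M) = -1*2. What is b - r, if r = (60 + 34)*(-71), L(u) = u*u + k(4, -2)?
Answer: 7657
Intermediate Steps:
k(X, M) = -2
L(u) = -2 + u² (L(u) = u*u - 2 = u² - 2 = -2 + u²)
b = 983 (b = (-2 + 3²)*121 + 136 = (-2 + 9)*121 + 136 = 7*121 + 136 = 847 + 136 = 983)
r = -6674 (r = 94*(-71) = -6674)
b - r = 983 - 1*(-6674) = 983 + 6674 = 7657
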